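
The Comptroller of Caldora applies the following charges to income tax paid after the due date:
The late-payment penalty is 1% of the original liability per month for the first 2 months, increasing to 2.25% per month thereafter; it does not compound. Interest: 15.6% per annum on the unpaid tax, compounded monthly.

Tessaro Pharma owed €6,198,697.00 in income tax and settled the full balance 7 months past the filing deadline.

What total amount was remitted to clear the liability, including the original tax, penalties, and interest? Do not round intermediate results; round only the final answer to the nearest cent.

€7,606,587.85

Penalty, months 1–2: 2 × 1% × €6,198,697.00 = €123,973.94
Penalty, months 3–7: 5 × 2.25% × €6,198,697.00 = €697,353.41…
Interest (15.6%/yr ÷ 12 = 1.3%/month): €6,198,697.00 × ((1 + 0.013)^7 − 1) = €586,563.4964…
Total = €6,198,697.00 + €821,327.3525 + €586,563.4964… = €7,606,587.85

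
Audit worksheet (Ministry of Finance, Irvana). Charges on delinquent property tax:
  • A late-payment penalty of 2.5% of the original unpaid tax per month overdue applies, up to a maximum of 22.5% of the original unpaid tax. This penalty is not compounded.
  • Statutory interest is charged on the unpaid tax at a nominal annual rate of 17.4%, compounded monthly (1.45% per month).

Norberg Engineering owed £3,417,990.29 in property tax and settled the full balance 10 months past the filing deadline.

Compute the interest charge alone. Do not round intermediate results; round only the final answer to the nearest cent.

£529,229.76

Interest: £3,417,990.29 × ((1 + 0.0145)^10 − 1) = £3,417,990.29 × 0.1548365… = £529,229.7614…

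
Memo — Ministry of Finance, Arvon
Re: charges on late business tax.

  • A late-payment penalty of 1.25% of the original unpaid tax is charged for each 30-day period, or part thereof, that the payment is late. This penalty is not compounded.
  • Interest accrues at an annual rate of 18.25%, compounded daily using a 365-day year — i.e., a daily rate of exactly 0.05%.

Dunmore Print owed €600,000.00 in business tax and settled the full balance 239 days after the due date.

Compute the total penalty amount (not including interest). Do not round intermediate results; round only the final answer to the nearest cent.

€60,000.00

Penalty periods: ⌈239/30⌉ = 8; penalty = 8 × 1.25% × €600,000.00 = €60,000.00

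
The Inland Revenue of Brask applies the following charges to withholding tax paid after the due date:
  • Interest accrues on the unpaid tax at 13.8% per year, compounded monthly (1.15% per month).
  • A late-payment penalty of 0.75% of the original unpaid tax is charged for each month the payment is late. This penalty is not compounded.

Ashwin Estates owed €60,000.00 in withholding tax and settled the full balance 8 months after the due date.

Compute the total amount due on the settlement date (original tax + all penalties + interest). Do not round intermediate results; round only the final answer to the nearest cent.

Late-payment penalty = 0.75% × €60,000.00 × 8 mo = €3,600.00
Interest: €60,000.00 × ((1 + 0.0115)^8 − 1) = €60,000.00 × 0.0957894… = €5,747.3643…
Total = €60,000.00 + €3,600.0000 + €5,747.3643… = €69,347.36

€69,347.36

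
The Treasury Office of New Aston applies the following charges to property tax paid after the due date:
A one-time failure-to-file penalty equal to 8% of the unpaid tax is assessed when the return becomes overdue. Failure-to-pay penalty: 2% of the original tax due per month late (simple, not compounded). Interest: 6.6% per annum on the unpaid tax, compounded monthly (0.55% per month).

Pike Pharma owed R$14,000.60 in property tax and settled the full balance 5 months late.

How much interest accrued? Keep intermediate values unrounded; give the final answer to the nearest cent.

Interest: R$14,000.60 × ((1 + 0.0055)^5 − 1) = R$14,000.60 × 0.0278042… = R$389.2750…

R$389.28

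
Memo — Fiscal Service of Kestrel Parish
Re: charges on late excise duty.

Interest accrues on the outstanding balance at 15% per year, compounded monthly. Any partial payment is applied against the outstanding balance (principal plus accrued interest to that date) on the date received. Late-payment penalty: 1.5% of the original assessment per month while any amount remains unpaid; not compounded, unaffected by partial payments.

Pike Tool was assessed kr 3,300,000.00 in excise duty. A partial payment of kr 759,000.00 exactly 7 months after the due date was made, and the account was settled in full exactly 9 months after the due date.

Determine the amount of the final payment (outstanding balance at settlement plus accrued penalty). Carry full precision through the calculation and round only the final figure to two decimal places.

kr 3,357,770.59

Monthly rate = 15% ÷ 12 = 1.25%
Balance at month 7: kr 3,300,000.0000 × (1 + 0.0125)^7 = kr 3,599,806.5520…
After kr 759,000.00 payment: kr 3,599,806.5520… − kr 759,000.00 = kr 2,840,806.5520…
Balance at month 9: kr 2,840,806.5520… × (1 + 0.0125)^2 = kr 2,912,270.5918…
Penalty: 9 × 1.5% × kr 3,300,000.00 = kr 445,500.00
Final settlement = outstanding balance + penalty = kr 2,912,270.5918… + kr 445,500.00 = kr 3,357,770.59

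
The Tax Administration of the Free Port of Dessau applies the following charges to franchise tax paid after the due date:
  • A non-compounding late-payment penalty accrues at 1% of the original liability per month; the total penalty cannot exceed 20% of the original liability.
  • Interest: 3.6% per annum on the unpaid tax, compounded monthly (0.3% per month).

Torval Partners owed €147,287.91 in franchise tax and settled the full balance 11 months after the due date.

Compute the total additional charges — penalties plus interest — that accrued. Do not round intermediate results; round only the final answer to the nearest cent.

€21,135.74

Penalty: 11 × 1% × €147,287.91 = €16,201.67… (below the 20% cap of €29,457.58…)
Interest: €147,287.91 × ((1 + 0.003)^11 − 1) = €147,287.91 × 0.0334995… = €4,934.0687…
Penalties + interest = €16,201.6701 + €4,934.0687… = €21,135.74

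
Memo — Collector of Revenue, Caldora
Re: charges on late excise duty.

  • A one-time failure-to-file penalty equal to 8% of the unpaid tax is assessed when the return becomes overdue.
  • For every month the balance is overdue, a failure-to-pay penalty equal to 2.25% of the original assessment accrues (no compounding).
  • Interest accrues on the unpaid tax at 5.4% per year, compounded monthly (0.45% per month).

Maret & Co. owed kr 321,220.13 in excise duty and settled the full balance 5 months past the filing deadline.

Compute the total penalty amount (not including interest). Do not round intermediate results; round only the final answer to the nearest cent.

kr 61,834.88

Failure-to-file penalty: 8% × kr 321,220.13 = kr 25,697.61…
Failure-to-pay penalty = 2.25% × kr 321,220.13 × 5 mo = kr 36,137.26…
Total penalty = kr 25,697.61… + kr 36,137.26… = kr 61,834.88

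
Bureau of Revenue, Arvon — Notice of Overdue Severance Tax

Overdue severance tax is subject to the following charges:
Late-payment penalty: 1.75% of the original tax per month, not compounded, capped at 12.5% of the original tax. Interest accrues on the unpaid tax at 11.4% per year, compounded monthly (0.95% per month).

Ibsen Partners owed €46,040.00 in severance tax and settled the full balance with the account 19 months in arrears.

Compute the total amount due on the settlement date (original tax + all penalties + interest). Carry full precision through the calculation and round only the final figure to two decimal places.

Penalty (uncapped): 19 × 1.75% × €46,040.00 = €15,308.30; cap = 12.5% × €46,040.00 = €5,755.00 → penalty = €5,755.00
Interest: €46,040.00 × ((1 + 0.0095)^19 − 1) = €46,040.00 × 0.1967960… = €9,060.4895…
Total = €46,040.00 + €5,755.0000 + €9,060.4895… = €60,855.49

€60,855.49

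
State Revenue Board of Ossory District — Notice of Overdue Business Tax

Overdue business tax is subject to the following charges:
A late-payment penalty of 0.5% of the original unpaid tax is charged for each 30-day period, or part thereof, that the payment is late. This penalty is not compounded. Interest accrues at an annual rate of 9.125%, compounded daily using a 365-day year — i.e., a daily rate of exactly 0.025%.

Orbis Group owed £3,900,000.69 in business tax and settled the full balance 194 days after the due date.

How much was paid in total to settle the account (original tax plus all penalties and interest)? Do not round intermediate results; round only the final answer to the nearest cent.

£4,230,287.88

Penalty periods: ⌈194/30⌉ = 7; penalty = 7 × 0.5% × £3,900,000.69 = £136,500.02…
Interest: £3,900,000.69 × ((1 + 0.00025)^194 − 1) = £3,900,000.69 × 0.04968901… = £193,787.1699…
Total = £3,900,000.69 + £136,500.0242… + £193,787.1699… = £4,230,287.88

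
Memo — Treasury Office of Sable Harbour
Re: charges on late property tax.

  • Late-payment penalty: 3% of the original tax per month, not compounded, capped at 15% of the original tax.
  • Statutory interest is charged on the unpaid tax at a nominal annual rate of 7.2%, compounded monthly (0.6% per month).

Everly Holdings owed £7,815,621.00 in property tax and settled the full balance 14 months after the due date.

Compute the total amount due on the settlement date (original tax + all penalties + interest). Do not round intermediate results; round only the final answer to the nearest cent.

£9,670,705.05

Penalty (uncapped): 14 × 3% × £7,815,621.00 = £3,282,560.82; cap = 15% × £7,815,621.00 = £1,172,343.15 → penalty = £1,172,343.15
Interest: £7,815,621.00 × ((1 + 0.006)^14 − 1) = £7,815,621.00 × 0.0873559… = £682,740.8957…
Total = £7,815,621.00 + £1,172,343.1500 + £682,740.8957… = £9,670,705.05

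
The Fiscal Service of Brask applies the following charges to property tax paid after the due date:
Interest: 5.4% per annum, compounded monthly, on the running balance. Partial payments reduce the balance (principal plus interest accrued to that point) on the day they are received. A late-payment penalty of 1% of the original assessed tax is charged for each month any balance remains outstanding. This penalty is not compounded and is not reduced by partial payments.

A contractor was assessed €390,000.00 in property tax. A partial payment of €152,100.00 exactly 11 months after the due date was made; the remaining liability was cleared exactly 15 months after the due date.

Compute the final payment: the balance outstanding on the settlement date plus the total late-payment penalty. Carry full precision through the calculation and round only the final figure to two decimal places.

€320,814.29

Monthly rate = 5.4% ÷ 12 = 0.45%
Balance at month 11: €390,000.0000 × (1 + 0.0045)^11 = €409,745.2795…
After €152,100.00 payment: €409,745.2795… − €152,100.00 = €257,645.2795…
Balance at month 15: €257,645.2795… × (1 + 0.0045)^4 = €262,314.2925…
Penalty: 15 × 1% × €390,000.00 = €58,500.00
Final settlement = outstanding balance + penalty = €262,314.2925… + €58,500.00 = €320,814.29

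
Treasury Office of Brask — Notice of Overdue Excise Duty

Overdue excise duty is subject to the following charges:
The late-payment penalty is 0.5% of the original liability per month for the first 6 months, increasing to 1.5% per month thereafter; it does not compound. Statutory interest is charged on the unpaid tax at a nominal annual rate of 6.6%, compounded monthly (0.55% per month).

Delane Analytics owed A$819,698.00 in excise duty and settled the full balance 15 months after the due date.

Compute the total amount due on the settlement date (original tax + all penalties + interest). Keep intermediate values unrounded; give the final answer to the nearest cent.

A$1,025,239.91

Penalty, months 1–6: 6 × 0.5% × A$819,698.00 = A$24,590.94
Penalty, months 7–15: 9 × 1.5% × A$819,698.00 = A$110,659.23
Interest: A$819,698.00 × ((1 + 0.0055)^15 − 1) = A$819,698.00 × 0.0857532… = A$70,291.7388…
Total = A$819,698.00 + A$135,250.1700 + A$70,291.7388… = A$1,025,239.91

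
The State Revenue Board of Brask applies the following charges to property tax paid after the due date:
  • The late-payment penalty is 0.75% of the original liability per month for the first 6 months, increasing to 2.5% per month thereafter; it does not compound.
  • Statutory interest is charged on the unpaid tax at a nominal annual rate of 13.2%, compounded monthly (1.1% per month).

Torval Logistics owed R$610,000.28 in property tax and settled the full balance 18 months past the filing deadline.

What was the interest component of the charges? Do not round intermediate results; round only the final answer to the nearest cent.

Interest: R$610,000.28 × ((1 + 0.011)^18 − 1) = R$610,000.28 × 0.2176453… = R$132,763.7006…

R$132,763.70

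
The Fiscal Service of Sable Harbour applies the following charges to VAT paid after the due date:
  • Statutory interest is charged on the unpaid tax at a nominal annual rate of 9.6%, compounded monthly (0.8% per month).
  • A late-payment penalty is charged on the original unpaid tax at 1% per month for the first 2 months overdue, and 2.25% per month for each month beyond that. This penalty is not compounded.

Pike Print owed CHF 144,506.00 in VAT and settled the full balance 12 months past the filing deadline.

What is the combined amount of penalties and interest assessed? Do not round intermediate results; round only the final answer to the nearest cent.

CHF 49,903.51

Penalty, months 1–2: 2 × 1% × CHF 144,506.00 = CHF 2,890.12
Penalty, months 3–12: 10 × 2.25% × CHF 144,506.00 = CHF 32,513.85
Interest: CHF 144,506.00 × ((1 + 0.008)^12 − 1) = CHF 144,506.00 × 0.1003387… = CHF 14,499.5433…
Penalties + interest = CHF 35,403.9700 + CHF 14,499.5433… = CHF 49,903.51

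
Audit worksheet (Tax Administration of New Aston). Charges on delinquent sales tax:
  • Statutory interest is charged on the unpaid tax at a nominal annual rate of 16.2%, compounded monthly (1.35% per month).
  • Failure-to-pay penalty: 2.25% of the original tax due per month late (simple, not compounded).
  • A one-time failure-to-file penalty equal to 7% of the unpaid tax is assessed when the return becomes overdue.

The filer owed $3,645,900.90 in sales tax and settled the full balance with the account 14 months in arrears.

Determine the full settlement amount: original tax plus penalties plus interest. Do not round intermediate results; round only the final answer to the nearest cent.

$5,802,504.11

Failure-to-file penalty: 7% × $3,645,900.90 = $255,213.06…
Failure-to-pay penalty = 2.25% × $3,645,900.90 × 14 mo = $1,148,458.78…
Interest: $3,645,900.90 × ((1 + 0.0135)^14 − 1) = $3,645,900.90 × 0.2065145… = $752,931.3684…
Total = $3,645,900.90 + $1,403,671.8465 + $752,931.3684… = $5,802,504.11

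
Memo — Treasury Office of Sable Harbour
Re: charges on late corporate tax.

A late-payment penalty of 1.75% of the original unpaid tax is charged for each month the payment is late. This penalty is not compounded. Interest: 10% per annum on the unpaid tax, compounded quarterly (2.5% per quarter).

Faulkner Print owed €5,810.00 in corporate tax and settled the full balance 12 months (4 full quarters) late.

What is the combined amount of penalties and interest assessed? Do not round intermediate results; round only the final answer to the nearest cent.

€1,823.25

Late-payment penalty: 12 × 1.75% × €5,810.00 = €1,220.10
Interest: €5,810.00 × ((1 + 0.025)^4 − 1) = €5,810.00 × 0.1038129… = €603.1529…
Penalties + interest = €1,220.1000 + €603.1529… = €1,823.25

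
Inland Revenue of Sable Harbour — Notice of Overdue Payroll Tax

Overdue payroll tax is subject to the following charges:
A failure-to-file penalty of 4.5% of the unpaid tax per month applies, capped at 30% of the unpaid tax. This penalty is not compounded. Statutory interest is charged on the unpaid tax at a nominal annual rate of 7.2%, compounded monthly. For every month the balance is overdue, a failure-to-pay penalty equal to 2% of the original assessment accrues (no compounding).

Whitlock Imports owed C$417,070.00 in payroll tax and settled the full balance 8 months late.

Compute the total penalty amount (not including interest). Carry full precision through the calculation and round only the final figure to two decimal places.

Failure-to-file: 8 × 4.5% × C$417,070.00 = C$150,145.20, capped at 30% × C$417,070.00 = C$125,121.00
Failure-to-pay penalty = 2% × C$417,070.00 × 8 mo = C$66,731.20
Total penalty = C$125,121.00 + C$66,731.20 = C$191,852.20

C$191,852.20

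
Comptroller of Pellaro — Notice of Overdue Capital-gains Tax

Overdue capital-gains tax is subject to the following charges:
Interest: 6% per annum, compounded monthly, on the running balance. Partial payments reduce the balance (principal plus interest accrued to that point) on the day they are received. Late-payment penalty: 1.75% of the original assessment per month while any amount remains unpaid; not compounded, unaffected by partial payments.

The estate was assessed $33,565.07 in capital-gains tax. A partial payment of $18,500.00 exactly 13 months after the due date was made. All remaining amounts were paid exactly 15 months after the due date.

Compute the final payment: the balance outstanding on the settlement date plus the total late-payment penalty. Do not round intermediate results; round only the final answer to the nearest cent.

Monthly rate = 6% ÷ 12 = 0.5%
Balance at month 13: $33,565.0700 × (1 + 0.005)^13 = $35,813.4665…
After $18,500.00 payment: $35,813.4665… − $18,500.00 = $17,313.4665…
Balance at month 15: $17,313.4665… × (1 + 0.005)^2 = $17,487.0340…
Penalty: 15 × 1.75% × $33,565.07 = $8,810.83…
Final settlement = outstanding balance + penalty = $17,487.0340… + $8,810.83… = $26,297.86

$26,297.86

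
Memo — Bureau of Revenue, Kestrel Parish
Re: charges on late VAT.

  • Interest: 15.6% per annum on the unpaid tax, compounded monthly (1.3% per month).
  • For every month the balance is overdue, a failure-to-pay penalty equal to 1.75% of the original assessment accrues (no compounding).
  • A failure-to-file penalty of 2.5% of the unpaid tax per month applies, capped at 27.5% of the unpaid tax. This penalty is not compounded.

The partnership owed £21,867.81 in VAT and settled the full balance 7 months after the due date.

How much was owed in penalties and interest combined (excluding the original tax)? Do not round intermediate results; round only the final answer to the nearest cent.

Failure-to-file: 7 × 2.5% × £21,867.81 = £3,826.87… (under the 27.5% cap)
Failure-to-pay penalty = 1.75% × £21,867.81 × 7 mo = £2,678.81…
Interest: £21,867.81 × ((1 + 0.013)^7 − 1) = £21,867.81 × 0.0946269… = £2,069.2831…
Penalties + interest = £6,505.6735… + £2,069.2831… = £8,574.96

£8,574.96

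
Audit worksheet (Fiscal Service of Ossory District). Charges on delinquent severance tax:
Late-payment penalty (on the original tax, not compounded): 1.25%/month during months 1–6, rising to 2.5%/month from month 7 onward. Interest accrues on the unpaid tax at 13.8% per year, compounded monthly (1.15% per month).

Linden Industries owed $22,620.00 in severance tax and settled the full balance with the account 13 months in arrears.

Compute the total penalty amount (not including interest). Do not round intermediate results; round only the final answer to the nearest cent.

$5,655.00

Penalty, months 1–6: 6 × 1.25% × $22,620.00 = $1,696.50
Penalty, months 7–13: 7 × 2.5% × $22,620.00 = $3,958.50
Total penalty = $1,696.50 + $3,958.50 = $5,655.00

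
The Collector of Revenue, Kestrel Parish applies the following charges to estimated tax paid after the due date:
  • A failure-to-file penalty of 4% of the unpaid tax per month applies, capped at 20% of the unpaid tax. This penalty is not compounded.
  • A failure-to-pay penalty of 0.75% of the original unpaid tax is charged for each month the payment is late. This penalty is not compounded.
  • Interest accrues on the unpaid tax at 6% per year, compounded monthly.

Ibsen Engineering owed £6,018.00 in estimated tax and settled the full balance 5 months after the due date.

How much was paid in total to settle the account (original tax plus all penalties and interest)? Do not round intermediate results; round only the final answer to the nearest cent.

Failure-to-file: 5 × 4% × £6,018.00 = £1,203.60, capped at 20% × £6,018.00 = £1,203.60
Failure-to-pay penalty = 0.75% × £6,018.00 × 5 mo = £225.68…
Interest (6%/yr ÷ 12 = 0.5%/month): £6,018.00 × ((1 + 0.005)^5 − 1) = £151.9620…
Total = £6,018.00 + £1,429.2750 + £151.9620… = £7,599.24

£7,599.24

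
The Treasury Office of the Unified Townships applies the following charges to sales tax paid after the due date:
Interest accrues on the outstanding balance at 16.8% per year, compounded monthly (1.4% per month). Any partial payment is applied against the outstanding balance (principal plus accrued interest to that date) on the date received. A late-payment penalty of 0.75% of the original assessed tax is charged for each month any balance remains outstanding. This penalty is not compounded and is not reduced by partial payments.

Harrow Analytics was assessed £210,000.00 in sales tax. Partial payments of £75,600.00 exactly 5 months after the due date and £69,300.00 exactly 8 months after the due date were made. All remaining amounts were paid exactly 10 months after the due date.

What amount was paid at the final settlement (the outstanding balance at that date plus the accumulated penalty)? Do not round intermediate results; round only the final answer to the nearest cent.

Balance at month 5: £210,000.0000 × (1 + 0.014)^5 = £225,117.4028…
After £75,600.00 payment: £225,117.4028… − £75,600.00 = £149,517.4028…
Balance at month 8: £149,517.4028… × (1 + 0.014)^3 = £155,885.4603…
After £69,300.00 payment: £155,885.4603… − £69,300.00 = £86,585.4603…
Balance at month 10: £86,585.4603… × (1 + 0.014)^2 = £89,026.8239…
Penalty: 10 × 0.75% × £210,000.00 = £15,750.00
Final settlement = outstanding balance + penalty = £89,026.8239… + £15,750.00 = £104,776.82

£104,776.82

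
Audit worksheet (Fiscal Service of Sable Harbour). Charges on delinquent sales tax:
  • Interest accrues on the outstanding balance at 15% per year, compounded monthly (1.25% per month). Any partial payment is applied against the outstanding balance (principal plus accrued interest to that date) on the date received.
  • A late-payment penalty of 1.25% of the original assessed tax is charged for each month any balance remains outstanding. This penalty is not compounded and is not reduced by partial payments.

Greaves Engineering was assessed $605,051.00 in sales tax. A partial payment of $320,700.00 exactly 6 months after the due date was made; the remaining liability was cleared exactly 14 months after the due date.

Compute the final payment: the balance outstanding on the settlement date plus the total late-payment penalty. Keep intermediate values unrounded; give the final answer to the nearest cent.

$471,658.54

Balance at month 6: $605,051.0000 × (1 + 0.0125)^6 = $651,871.7708…
After $320,700.00 payment: $651,871.7708… − $320,700.00 = $331,171.7708…
Balance at month 14: $331,171.7708… × (1 + 0.0125)^8 = $365,774.6179…
Penalty: 14 × 1.25% × $605,051.00 = $105,883.93…
Final settlement = outstanding balance + penalty = $365,774.6179… + $105,883.93… = $471,658.54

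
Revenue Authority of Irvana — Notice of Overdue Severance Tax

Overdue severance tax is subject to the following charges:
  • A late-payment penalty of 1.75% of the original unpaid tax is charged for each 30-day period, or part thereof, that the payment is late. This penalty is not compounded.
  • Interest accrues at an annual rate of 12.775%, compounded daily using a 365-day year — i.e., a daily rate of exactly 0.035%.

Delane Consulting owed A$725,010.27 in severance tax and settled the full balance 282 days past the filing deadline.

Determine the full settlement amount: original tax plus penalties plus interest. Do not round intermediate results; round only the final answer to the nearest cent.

A$927,082.28

Penalty periods: ⌈282/30⌉ = 10; penalty = 10 × 1.75% × A$725,010.27 = A$126,876.80…
Interest: A$725,010.27 × ((1 + 0.00035)^282 − 1) = A$725,010.27 × 0.10371607… = A$75,195.2157…
Total = A$725,010.27 + A$126,876.7973… + A$75,195.2157… = A$927,082.28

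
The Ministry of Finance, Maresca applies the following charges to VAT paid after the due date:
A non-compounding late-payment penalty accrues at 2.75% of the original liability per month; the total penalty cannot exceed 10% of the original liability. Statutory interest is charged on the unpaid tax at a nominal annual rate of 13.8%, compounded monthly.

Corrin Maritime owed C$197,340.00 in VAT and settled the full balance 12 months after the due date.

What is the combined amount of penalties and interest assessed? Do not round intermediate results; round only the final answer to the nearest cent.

C$48,757.17

Penalty (uncapped): 12 × 2.75% × C$197,340.00 = C$65,122.20; cap = 10% × C$197,340.00 = C$19,734.00 → penalty = C$19,734.00
Interest (13.8%/yr ÷ 12 = 1.15%/month): C$197,340.00 × ((1 + 0.0115)^12 − 1) = C$29,023.1710…
Penalties + interest = C$19,734.0000 + C$29,023.1710… = C$48,757.17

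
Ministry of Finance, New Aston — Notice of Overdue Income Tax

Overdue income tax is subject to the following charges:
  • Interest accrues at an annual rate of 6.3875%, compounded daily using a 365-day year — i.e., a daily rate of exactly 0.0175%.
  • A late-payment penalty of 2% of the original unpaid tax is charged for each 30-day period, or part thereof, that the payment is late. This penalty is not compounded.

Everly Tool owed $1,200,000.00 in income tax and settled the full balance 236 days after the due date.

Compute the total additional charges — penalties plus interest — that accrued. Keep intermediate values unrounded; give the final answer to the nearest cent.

Penalty periods: ⌈236/30⌉ = 8; penalty = 8 × 2% × $1,200,000.00 = $192,000.00
Interest: $1,200,000.00 × ((1 + 0.000175)^236 − 1) = $1,200,000.00 × 0.04216094… = $50,593.1309…
Penalties + interest = $192,000.0000 + $50,593.1309… = $242,593.13

$242,593.13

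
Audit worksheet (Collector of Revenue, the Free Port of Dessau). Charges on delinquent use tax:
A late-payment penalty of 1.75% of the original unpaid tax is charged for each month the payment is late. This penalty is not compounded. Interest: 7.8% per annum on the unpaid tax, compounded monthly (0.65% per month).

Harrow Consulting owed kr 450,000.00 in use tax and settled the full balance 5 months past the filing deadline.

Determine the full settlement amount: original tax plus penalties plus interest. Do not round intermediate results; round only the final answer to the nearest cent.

Late-payment penalty = 1.75% × kr 450,000.00 × 5 mo = kr 39,375.00
Interest: kr 450,000.00 × ((1 + 0.0065)^5 − 1) = kr 450,000.00 × 0.0329253… = kr 14,816.3648…
Total = kr 450,000.00 + kr 39,375.0000 + kr 14,816.3648… = kr 504,191.36

kr 504,191.36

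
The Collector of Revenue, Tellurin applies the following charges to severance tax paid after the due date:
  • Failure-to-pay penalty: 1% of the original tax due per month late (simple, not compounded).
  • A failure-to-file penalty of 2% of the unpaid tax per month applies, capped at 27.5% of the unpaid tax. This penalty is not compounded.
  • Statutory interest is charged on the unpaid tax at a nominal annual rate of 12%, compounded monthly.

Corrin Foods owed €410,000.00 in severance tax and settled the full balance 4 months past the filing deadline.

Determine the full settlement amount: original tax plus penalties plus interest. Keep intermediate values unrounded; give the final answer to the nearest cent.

Failure-to-file: 4 × 2% × €410,000.00 = €32,800.00 (under the 27.5% cap)
Failure-to-pay penalty: 4 × 1% × €410,000.00 = €16,400.00
Interest (12%/yr ÷ 12 = 1%/month): €410,000.00 × ((1 + 0.01)^4 − 1) = €16,647.6441
Total = €410,000.00 + €49,200.0000 + €16,647.6441 = €475,847.64

€475,847.64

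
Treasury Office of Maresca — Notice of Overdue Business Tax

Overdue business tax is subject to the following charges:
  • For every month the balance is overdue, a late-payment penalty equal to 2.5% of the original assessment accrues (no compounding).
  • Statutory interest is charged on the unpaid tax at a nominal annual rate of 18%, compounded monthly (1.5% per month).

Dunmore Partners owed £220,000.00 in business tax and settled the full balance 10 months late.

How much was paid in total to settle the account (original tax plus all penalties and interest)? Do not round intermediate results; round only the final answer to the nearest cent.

Late-payment penalty: 10 × 2.5% × £220,000.00 = £55,000.00
Interest: £220,000.00 × ((1 + 0.015)^10 − 1) = £220,000.00 × 0.1605408… = £35,318.9815…
Total = £220,000.00 + £55,000.0000 + £35,318.9815… = £310,318.98

£310,318.98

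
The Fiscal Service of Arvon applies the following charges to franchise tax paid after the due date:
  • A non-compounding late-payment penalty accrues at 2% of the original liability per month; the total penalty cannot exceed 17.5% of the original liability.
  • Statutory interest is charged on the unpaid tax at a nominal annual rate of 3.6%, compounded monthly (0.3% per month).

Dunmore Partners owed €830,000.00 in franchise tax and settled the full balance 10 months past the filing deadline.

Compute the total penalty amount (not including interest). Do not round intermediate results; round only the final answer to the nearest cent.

Penalty (uncapped): 10 × 2% × €830,000.00 = €166,000.00; cap = 17.5% × €830,000.00 = €145,250.00 → penalty = €145,250.00

€145,250.00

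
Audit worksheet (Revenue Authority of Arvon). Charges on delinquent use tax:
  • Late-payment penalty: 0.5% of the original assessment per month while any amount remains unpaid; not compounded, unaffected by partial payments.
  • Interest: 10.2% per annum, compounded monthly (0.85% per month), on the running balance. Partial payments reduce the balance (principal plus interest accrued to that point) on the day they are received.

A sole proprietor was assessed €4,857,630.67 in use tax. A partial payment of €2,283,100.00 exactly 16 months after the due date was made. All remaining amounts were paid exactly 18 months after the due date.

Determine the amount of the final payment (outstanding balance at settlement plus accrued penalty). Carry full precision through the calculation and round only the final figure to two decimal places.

Balance at month 16: €4,857,630.6700 × (1 + 0.0085)^16 = €5,562,101.7931…
After €2,283,100.00 payment: €5,562,101.7931… − €2,283,100.00 = €3,279,001.7931…
Balance at month 18: €3,279,001.7931… × (1 + 0.0085)^2 = €3,334,981.7315…
Penalty: 18 × 0.5% × €4,857,630.67 = €437,186.76…
Final settlement = outstanding balance + penalty = €3,334,981.7315… + €437,186.76… = €3,772,168.49

€3,772,168.49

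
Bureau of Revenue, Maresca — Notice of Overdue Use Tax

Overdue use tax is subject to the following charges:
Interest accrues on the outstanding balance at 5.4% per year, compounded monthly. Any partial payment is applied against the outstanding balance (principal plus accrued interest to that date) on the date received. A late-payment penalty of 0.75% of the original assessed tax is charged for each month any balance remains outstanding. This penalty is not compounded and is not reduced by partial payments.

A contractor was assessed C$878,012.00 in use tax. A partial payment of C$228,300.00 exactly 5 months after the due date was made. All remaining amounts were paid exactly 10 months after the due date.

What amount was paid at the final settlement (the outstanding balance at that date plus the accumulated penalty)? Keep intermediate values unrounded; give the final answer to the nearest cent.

Monthly rate = 5.4% ÷ 12 = 0.45%
Balance at month 5: C$878,012.0000 × (1 + 0.0045)^5 = C$897,945.8693…
After C$228,300.00 payment: C$897,945.8693… − C$228,300.00 = C$669,645.8693…
Balance at month 10: C$669,645.8693… × (1 + 0.0045)^5 = C$684,849.1163…
Penalty: 10 × 0.75% × C$878,012.00 = C$65,850.90
Final settlement = outstanding balance + penalty = C$684,849.1163… + C$65,850.90 = C$750,700.02

C$750,700.02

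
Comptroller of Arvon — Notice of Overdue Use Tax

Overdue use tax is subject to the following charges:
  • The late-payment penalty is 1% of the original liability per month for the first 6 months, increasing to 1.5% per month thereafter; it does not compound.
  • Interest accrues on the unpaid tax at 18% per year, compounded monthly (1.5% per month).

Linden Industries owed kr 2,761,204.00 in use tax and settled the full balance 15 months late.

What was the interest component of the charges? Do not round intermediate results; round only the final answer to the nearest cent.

Interest: kr 2,761,204.00 × ((1 + 0.015)^15 − 1) = kr 2,761,204.00 × 0.2502321… = kr 690,941.7834…

kr 690,941.78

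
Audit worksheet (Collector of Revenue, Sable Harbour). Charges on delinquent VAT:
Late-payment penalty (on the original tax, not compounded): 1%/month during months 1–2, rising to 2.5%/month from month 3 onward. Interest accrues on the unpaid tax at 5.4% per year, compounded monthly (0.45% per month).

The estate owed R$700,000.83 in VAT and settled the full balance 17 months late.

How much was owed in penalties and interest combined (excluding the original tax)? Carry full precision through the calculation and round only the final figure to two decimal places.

R$332,022.26

Penalty, months 1–2: 2 × 1% × R$700,000.83 = R$14,000.02…
Penalty, months 3–17: 15 × 2.5% × R$700,000.83 = R$262,500.31…
Interest: R$700,000.83 × ((1 + 0.0045)^17 − 1) = R$700,000.83 × 0.0793170… = R$55,521.9326…
Penalties + interest = R$276,500.3279… + R$55,521.9326… = R$332,022.26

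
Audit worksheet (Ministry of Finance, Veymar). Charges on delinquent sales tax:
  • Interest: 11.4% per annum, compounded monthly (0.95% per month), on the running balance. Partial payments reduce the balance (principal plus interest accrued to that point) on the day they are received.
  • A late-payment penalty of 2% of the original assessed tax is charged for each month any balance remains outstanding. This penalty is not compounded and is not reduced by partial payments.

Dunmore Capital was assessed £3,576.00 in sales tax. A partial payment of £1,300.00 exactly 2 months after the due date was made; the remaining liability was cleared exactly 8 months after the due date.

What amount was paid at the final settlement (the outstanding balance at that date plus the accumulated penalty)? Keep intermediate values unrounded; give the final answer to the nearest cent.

Balance at month 2: £3,576.0000 × (1 + 0.0095)^2 = £3,644.2667…
After £1,300.00 payment: £3,644.2667… − £1,300.00 = £2,344.2667…
Balance at month 8: £2,344.2667… × (1 + 0.0095)^6 = £2,481.1040…
Penalty: 8 × 2% × £3,576.00 = £572.16
Final settlement = outstanding balance + penalty = £2,481.1040… + £572.16 = £3,053.26

£3,053.26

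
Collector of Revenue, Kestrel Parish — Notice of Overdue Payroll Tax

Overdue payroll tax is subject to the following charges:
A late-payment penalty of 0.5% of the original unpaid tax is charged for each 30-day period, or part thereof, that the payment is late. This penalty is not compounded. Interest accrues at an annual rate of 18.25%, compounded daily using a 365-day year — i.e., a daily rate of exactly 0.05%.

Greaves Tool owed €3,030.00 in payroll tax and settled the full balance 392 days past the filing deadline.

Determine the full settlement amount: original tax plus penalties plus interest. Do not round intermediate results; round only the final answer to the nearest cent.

Penalty periods: ⌈392/30⌉ = 14; penalty = 14 × 0.5% × €3,030.00 = €212.10
Interest: €3,030.00 × ((1 + 0.0005)^392 − 1) = €3,030.00 × 0.21646732… = €655.8960…
Total = €3,030.00 + €212.1000 + €655.8960… = €3,898.00

€3,898.00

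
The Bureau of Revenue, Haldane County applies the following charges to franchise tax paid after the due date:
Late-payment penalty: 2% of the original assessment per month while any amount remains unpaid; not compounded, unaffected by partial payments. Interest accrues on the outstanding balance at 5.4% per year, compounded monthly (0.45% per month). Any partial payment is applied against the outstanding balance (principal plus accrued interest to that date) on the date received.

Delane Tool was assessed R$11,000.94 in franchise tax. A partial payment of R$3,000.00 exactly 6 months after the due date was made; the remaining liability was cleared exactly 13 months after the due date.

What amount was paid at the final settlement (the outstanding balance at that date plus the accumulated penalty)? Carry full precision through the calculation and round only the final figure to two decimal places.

Balance at month 6: R$11,000.9400 × (1 + 0.0045)^6 = R$11,301.3270…
After R$3,000.00 payment: R$11,301.3270… − R$3,000.00 = R$8,301.3270…
Balance at month 13: R$8,301.3270… × (1 + 0.0045)^7 = R$8,566.3756…
Penalty: 13 × 2% × R$11,000.94 = R$2,860.24…
Final settlement = outstanding balance + penalty = R$8,566.3756… + R$2,860.24… = R$11,426.62

R$11,426.62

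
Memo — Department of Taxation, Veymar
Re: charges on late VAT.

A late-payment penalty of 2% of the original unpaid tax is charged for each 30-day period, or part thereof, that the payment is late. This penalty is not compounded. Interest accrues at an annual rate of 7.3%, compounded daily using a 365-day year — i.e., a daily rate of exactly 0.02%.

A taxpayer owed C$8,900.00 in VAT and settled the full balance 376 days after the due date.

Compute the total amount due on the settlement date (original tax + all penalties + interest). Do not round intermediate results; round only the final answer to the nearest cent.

Penalty periods: ⌈376/30⌉ = 13; penalty = 13 × 2% × C$8,900.00 = C$2,314.00
Interest: C$8,900.00 × ((1 + 0.0002)^376 − 1) = C$8,900.00 × 0.07809164… = C$695.0156…
Total = C$8,900.00 + C$2,314.0000 + C$695.0156… = C$11,909.02

C$11,909.02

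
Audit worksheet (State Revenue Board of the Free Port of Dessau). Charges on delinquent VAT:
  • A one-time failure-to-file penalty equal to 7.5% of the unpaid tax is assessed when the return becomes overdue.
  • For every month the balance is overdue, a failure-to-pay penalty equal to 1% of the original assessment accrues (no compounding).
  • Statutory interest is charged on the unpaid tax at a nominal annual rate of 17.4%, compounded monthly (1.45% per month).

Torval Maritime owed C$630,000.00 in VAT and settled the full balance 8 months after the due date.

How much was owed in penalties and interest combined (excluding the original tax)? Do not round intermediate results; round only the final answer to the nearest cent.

Failure-to-file penalty: 7.5% × C$630,000.00 = C$47,250.00
Failure-to-pay penalty = 1% × C$630,000.00 × 8 mo = C$50,400.00
Interest: C$630,000.00 × ((1 + 0.0145)^8 − 1) = C$630,000.00 × 0.1220609… = C$76,898.3377…
Penalties + interest = C$97,650.0000 + C$76,898.3377… = C$174,548.34

C$174,548.34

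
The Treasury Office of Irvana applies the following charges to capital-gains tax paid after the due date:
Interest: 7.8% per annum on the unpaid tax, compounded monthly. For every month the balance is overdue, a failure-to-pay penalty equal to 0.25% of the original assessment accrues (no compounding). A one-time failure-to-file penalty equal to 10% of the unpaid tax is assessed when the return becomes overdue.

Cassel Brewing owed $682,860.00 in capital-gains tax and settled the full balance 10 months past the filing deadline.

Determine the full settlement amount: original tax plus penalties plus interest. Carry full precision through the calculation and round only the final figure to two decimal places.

$813,924.45

Failure-to-file penalty: 10% × $682,860.00 = $68,286.00
Failure-to-pay penalty = 0.25% × $682,860.00 × 10 mo = $17,071.50
Interest (7.8%/yr ÷ 12 = 0.65%/month): $682,860.00 × ((1 + 0.0065)^10 − 1) = $45,706.9492…
Total = $682,860.00 + $85,357.5000 + $45,706.9492… = $813,924.45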